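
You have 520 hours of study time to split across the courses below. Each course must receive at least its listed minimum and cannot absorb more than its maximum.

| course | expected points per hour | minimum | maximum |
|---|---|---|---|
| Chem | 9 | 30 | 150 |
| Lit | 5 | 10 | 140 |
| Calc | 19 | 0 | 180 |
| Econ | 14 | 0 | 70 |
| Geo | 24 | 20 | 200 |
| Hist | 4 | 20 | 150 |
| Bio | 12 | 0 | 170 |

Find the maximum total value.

Meeting every minimum uses 30+10+0+0+20+20+0 = 80 hours, leaving 440.
Rank by expected points per hour: Geo 24 > Calc 19 > Econ 14 > Bio 12 > Chem 9 > Lit 5 > Hist 4.
Give Geo 180 more to hit its cap of 200 — 260 left.
Calc: +180 to 180 (cap) — 80 left.
Give Econ 70 more to hit its cap of 70 — 10 left.
Only 10 left; Bio takes them to reach 10.
Total = 9×30 + 5×10 + 19×180 + 14×70 + 24×200 + 4×20 + 12×10 = 9720.

9720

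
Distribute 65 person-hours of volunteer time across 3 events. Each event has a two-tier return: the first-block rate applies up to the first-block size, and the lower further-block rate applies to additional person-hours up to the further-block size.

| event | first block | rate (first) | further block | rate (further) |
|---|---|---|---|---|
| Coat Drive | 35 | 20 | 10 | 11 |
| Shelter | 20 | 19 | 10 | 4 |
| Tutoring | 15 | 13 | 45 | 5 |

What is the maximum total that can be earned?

Treat each block as its own option and order by rate: Coat Drive/tier1 20 > Shelter/tier1 19 > Tutoring/tier1 13 > Coat Drive/tier2 11 > Tutoring/tier2 5 > Shelter/tier2 4.
Coat Drive/tier1 (20): +35 → 30 left.
Shelter/tier1 (19): +20 → 10 left.
Tutoring tier1 at 13: only 10 left, fill 10.
Total = 20×35 + 19×20 + 13×10 = 1210.

1210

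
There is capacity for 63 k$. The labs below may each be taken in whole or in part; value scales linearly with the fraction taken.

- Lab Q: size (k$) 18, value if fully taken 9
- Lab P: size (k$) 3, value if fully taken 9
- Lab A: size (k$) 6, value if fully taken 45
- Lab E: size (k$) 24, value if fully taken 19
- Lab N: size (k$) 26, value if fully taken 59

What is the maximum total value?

134

Best value per unit of size first: Lab A 45/6≈7.5, Lab P 9/3≈3, Lab N 59/26≈2.27, Lab E 19/24≈0.792, Lab Q 9/18≈0.5.
Lab A: take in full, 6 k$ for value 45 ; 57 left.
Lab P: take in full, 3 k$ for value 9 ; 54 left.
All 26 k$ of Lab N fit (value 59) ; 28 remain.
All 24 k$ of Lab E fit (value 19) ; 4 remain.
4 k$ left: a 4/18 share of Lab Q gives 9×4/18 = 2.
Total value = 134.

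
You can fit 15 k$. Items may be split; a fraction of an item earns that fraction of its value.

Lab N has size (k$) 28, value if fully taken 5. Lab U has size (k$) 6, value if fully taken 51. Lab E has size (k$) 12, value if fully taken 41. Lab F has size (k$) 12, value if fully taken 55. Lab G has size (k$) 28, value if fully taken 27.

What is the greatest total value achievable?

92.25

Rank by value-to-size ratio: Lab U 51/6≈8.5, Lab F 55/12≈4.58, Lab E 41/12≈3.42, Lab G 27/28≈0.964, Lab N 5/28≈0.179.
All 6 k$ of Lab U fit (value 51) → 9 remain.
Only 9 k$ remain; take 9/12 of Lab F for value 55×9/12 = 41.25.
Total value = 92.25.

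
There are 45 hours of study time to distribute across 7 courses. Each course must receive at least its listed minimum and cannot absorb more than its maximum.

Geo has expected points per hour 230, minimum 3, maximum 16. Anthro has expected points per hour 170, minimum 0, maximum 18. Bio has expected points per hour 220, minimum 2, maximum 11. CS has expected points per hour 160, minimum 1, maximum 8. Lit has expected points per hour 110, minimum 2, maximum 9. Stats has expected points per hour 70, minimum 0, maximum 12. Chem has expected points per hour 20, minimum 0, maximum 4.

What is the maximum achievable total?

Meeting every minimum uses 3+0+2+1+2+0+0 = 8 hours, leaving 37.
Order the courses by expected points per hour: Geo 230 > Bio 220 > Anthro 170 > CS 160 > Lit 110 > Stats 70 > Chem 20.
Give Geo 13 more to hit its cap of 16 → 24 left.
Bio takes 9 more to reach its cap of 11 → 15 left.
Only 15 left; Anthro takes them to reach 15.
Total = 230×16 + 170×15 + 220×11 + 160×1 + 110×2 = 9030.

9030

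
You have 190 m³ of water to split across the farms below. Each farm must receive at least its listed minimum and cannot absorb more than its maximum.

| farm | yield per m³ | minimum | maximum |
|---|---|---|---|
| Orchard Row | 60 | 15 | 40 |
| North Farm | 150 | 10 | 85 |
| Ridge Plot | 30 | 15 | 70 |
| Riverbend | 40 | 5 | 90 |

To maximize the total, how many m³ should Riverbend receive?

50

Meeting every minimum uses 15+10+15+5 = 45 m³, leaving 145.
Order the farms by yield per m³: North Farm 150 > Orchard Row 60 > Riverbend 40 > Ridge Plot 30.
North Farm: +75 to 85 (cap) ; 70 left.
Orchard Row: +25 to 40 (cap) ; 45 left.
Riverbend has room for 85 more but only 45 remain, so it gets 50.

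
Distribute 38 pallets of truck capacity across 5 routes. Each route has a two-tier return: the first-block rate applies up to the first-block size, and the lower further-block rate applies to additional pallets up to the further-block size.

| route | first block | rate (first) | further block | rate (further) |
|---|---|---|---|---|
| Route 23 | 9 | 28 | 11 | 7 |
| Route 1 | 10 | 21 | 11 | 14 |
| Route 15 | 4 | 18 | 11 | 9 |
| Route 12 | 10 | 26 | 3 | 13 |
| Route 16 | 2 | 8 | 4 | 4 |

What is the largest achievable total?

Order all 10 blocks by rate: Route 23/first 28 > Route 12/first 26 > Route 1/first 21 > Route 15/first 18 > Route 1/second 14 > Route 12/second 13 > Route 15/second 9 > Route 16/first 8 > Route 23/second 7 > Route 16/second 4.
Fill Route 23 first block (9 at 28) ; 29 left.
Route 12/first (26): +10 ; 19 left.
Route 1/first (21): +10 ; 9 left.
Route 15/first (18): +4 ; 5 left.
Route 1 second at 14: only 5 left, fill 5.
Total = 28×9 + 26×10 + 21×10 + 18×4 + 14×5 = 864.

864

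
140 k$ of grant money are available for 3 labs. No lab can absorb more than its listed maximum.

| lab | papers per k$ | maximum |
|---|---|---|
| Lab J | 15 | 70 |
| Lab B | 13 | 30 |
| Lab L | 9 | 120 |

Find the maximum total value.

Highest papers per k$ first: Lab J 15 > Lab B 13 > Lab L 9.
Give Lab J 70 to hit its cap of 70 → 70 left.
Lab B takes 30 to reach its cap of 30 → 40 left.
Lab L: +40 (room for 120) → 40. Pool exhausted.
Total = 15×70 + 13×30 + 9×40 = 1800.

1800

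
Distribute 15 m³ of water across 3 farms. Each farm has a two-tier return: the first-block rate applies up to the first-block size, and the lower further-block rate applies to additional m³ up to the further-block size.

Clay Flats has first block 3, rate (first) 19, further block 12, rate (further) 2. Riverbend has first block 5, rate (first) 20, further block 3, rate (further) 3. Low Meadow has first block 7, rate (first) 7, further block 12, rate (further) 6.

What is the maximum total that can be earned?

206

Order all 6 blocks by rate: Riverbend/first 20 > Clay Flats/first 19 > Low Meadow/first 7 > Low Meadow/second 6 > Riverbend/second 3 > Clay Flats/second 2.
Riverbend/first (20): +5 — 10 left.
Clay Flats/first (19): +3 — 7 left.
Low Meadow/first (7): +7 — 0 left.
Total = 20×5 + 19×3 + 7×7 = 206.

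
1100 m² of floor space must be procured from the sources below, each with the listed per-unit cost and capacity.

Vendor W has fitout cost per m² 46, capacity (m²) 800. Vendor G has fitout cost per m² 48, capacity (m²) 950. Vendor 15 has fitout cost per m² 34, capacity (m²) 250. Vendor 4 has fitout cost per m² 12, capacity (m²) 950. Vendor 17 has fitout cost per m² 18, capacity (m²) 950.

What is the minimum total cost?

Fill from the cheapest source first.
Take 950 from Vendor 4 at 12 ; need 150 more.
Vendor 17 (18): take the remaining 150 ; done.
Vendor 15, Vendor W, Vendor G: unused.
Cost = 950×12 + 150×18 = 14100.

14100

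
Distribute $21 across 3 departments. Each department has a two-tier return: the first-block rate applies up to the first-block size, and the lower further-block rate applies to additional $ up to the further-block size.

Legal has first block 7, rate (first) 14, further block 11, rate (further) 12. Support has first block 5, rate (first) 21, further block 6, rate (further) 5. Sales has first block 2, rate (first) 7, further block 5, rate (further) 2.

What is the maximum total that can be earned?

Order all 6 blocks by rate: Support/T1 21 > Legal/T1 14 > Legal/T2 12 > Sales/T1 7 > Support/T2 5 > Sales/T2 2.
Support T1 at 21: fill all 5 → 16 left.
Legal/T1 (14): +7 → 9 left.
9 remain; put them into Legal T2 at 12.
Total = 21×5 + 14×7 + 12×9 = 311.

311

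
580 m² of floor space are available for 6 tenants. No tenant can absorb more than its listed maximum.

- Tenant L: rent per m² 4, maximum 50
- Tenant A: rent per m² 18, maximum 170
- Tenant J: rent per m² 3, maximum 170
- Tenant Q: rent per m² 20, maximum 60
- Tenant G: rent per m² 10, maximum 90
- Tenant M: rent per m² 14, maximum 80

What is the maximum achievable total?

6870

Highest rent per m² first: Tenant Q 20 > Tenant A 18 > Tenant M 14 > Tenant G 10 > Tenant L 4 > Tenant J 3.
Tenant Q takes 60 to reach its cap of 60 ; 520 left.
Tenant A takes 170 to reach its cap of 170 ; 350 left.
Tenant M takes 80 to reach its cap of 80 ; 270 left.
Give Tenant G 90 to hit its cap of 90 ; 180 left.
Tenant L takes 50 to reach its cap of 50 ; 130 left.
Tenant J has room for 170 but only 130 remain, so it gets 130.
Total = 4×50 + 18×170 + 3×130 + 20×60 + 10×90 + 14×80 = 6870.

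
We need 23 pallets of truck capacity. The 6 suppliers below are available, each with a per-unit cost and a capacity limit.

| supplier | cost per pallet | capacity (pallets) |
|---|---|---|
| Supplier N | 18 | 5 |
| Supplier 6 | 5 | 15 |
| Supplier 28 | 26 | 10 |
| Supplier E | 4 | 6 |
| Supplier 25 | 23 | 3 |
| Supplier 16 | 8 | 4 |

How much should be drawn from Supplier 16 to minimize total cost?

2

Cheapest first:
Supplier E (4): use full 6 ; 17 pallets to go.
Take 15 from Supplier 6 at 5 ; need 2 more.
Take 2 from Supplier 16 at 8 to finish.
Supplier N, Supplier 25, Supplier 28: unused.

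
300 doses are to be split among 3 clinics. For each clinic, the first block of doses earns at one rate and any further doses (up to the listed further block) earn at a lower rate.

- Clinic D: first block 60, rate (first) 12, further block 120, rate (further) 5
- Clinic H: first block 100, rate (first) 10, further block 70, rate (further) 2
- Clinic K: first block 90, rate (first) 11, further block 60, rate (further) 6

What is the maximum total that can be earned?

Treat each block as its own option and order by rate: Clinic D/T1 12 > Clinic K/T1 11 > Clinic H/T1 10 > Clinic K/T2 6 > Clinic D/T2 5 > Clinic H/T2 2.
Fill Clinic D T1 block (60 at 12) → 240 left.
Fill Clinic K T1 block (90 at 11) → 150 left.
Fill Clinic H T1 block (100 at 10) → 50 left.
50 remain; put them into Clinic K T2 at 6.
Total = 12×60 + 11×90 + 10×100 + 6×50 = 3010.

3010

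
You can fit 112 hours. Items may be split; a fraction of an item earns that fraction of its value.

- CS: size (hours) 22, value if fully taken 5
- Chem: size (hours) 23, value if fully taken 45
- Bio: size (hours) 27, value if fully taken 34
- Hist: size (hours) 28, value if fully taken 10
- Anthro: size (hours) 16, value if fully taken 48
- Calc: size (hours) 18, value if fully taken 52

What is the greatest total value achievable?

Rank by value-to-size ratio: Anthro 48/16≈3, Calc 52/18≈2.89, Chem 45/23≈1.96, Bio 34/27≈1.26, Hist 10/28≈0.357, CS 5/22≈0.227.
Take all of Anthro (16 hours, value 48) — 96 hours left.
All 18 hours of Calc fit (value 52) — 78 remain.
Chem: take in full, 23 hours for value 45 — 55 left.
Bio: take in full, 27 hours for value 34 — 28 left.
Take all of Hist (28 hours, value 10) — 0 hours left.
Total value = 189.

189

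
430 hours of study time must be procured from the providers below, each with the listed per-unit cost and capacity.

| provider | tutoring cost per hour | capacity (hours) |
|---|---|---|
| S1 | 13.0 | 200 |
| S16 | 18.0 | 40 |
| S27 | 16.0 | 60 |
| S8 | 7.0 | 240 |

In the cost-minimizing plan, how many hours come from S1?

Cheapest first:
Take 240 from S8 at 7.0 → need 190 more.
S1 (13.0): take the remaining 190 → done.
S27, S16: unused.

190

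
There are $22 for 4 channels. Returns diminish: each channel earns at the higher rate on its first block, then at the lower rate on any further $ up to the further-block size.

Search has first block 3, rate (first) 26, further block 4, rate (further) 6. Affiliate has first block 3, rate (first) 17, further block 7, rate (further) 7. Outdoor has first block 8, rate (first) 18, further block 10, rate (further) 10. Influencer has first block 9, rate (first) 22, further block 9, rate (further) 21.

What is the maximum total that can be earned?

Treat each block as its own option and order by rate: Search/first 26 > Influencer/first 22 > Influencer/second 21 > Outdoor/first 18 > Affiliate/first 17 > Outdoor/second 10 > Affiliate/second 7 > Search/second 6.
Search/first (26): +3 → 19 left.
Influencer first at 22: fill all 9 → 10 left.
Fill Influencer second block (9 at 21) → 1 left.
Outdoor/first: +1 of 8 at 18; pool empty.
Total = 26×3 + 22×9 + 21×9 + 18×1 = 483.

483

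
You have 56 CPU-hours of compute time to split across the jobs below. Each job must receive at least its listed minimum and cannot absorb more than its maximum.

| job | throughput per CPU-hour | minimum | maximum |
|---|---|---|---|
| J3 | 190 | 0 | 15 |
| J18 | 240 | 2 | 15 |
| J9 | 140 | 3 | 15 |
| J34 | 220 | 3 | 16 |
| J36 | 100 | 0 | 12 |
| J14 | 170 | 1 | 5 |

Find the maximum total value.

11520

Meeting every minimum uses 0+2+3+3+0+1 = 9 CPU-hours, leaving 47.
Highest throughput per CPU-hour first: J18 240 > J34 220 > J3 190 > J14 170 > J9 140 > J36 100.
Give J18 13 more to hit its cap of 15 — 34 left.
J34: +13 to 16 (cap) — 21 left.
J3 takes 15 more to reach its cap of 15 — 6 left.
J14: +4 to 5 (cap) — 2 left.
J9: +2 (room for 12) → 5. Pool exhausted.
Total = 190×15 + 240×15 + 140×5 + 220×16 + 170×5 = 11520.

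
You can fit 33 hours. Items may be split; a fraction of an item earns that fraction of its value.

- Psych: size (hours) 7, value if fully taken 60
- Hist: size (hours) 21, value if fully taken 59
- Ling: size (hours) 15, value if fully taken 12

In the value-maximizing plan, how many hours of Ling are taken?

Rank by value-to-size ratio: Psych 60/7≈8.57, Hist 59/21≈2.81, Ling 12/15≈0.8.
All 7 hours of Psych fit (value 60) — 26 remain.
All 21 hours of Hist fit (value 59) — 5 remain.
Fill the last 5 hours with part of Ling: 5/15 of it earns 4.

5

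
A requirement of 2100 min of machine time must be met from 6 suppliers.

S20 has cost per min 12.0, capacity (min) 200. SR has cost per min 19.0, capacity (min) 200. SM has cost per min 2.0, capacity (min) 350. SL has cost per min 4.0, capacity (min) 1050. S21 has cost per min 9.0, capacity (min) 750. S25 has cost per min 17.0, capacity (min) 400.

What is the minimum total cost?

11200

Fill from the cheapest supplier first.
SM (2.0): use full 350 → 1750 min to go.
SL (4.0): use full 1050 → 700 min to go.
S21 (9.0): take the remaining 700 → done.
S20, S25, SR: unused.
Cost = 350×2.0 + 1050×4.0 + 700×9.0 = 11200.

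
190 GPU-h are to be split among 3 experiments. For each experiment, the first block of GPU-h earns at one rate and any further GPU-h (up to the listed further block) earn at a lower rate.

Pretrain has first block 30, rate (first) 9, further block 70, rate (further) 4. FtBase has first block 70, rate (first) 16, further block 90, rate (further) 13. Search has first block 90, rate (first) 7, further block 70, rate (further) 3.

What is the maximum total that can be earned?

2560

Treat each block as its own option and order by rate: FtBase/T1 16 > FtBase/T2 13 > Pretrain/T1 9 > Search/T1 7 > Pretrain/T2 4 > Search/T2 3.
Fill FtBase T1 block (70 at 16) → 120 left.
FtBase/T2 (13): +90 → 30 left.
Fill Pretrain T1 block (30 at 9) → 0 left.
Total = 16×70 + 13×90 + 9×30 = 2560.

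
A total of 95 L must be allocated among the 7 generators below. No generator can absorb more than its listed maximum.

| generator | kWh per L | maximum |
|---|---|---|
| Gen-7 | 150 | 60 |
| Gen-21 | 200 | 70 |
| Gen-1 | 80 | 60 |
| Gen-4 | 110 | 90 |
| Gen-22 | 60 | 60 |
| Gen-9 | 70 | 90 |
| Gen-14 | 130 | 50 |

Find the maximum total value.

17750

Order the generators by kWh per L: Gen-21 200 > Gen-7 150 > Gen-14 130 > Gen-4 110 > Gen-1 80 > Gen-9 70 > Gen-22 60.
Give Gen-21 70 to hit its cap of 70 ; 25 left.
Only 25 left; Gen-7 takes them to reach 25.
Total = 150×25 + 200×70 = 17750.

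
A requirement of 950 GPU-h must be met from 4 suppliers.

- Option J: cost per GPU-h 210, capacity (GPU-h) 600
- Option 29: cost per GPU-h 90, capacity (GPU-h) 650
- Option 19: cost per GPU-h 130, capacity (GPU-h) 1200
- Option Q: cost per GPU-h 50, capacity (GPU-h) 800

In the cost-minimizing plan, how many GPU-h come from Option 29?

150

Fill from the cheapest supplier first.
Option Q at 50: take all 800 GPU-h ; 150 still needed.
Take 150 from Option 29 at 90 to finish.
Option 19, Option J: unused.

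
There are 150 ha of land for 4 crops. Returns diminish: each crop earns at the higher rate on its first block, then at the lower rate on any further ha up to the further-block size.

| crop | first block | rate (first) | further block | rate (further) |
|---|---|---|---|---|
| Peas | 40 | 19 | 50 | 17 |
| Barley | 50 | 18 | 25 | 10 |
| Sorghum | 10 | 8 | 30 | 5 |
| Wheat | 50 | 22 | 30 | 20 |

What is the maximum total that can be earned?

3000

Order all 8 blocks by rate: Wheat/tier1 22 > Wheat/tier2 20 > Peas/tier1 19 > Barley/tier1 18 > Peas/tier2 17 > Barley/tier2 10 > Sorghum/tier1 8 > Sorghum/tier2 5.
Fill Wheat tier1 block (50 at 22) — 100 left.
Wheat/tier2 (20): +30 — 70 left.
Peas tier1 at 19: fill all 40 — 30 left.
Barley/tier1: +30 of 50 at 18; pool empty.
Total = 22×50 + 20×30 + 19×40 + 18×30 = 3000.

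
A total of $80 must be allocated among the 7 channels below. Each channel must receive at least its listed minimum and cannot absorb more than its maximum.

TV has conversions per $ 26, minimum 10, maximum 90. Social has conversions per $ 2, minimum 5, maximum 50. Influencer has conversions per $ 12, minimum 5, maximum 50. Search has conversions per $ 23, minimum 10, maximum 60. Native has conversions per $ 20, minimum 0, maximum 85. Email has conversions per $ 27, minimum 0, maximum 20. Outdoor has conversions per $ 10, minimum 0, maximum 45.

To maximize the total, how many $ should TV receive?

40

Meeting every minimum uses 10+5+5+10+0+0+0 = 30 $, leaving 50.
Order the channels by conversions per $: Email 27 > TV 26 > Search 23 > Native 20 > Influencer 12 > Outdoor 10 > Social 2.
Email takes 20 more to reach its cap of 20 → 30 left.
TV: +30 (room for 80) → 40. Pool exhausted.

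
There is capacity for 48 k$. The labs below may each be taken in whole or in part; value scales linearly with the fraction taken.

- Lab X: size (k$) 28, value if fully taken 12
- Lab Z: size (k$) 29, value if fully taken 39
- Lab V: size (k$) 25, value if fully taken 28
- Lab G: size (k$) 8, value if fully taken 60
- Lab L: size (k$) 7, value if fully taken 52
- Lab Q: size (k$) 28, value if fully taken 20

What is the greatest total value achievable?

Rank by value-to-size ratio: Lab G 60/8≈7.5, Lab L 52/7≈7.43, Lab Z 39/29≈1.34, Lab V 28/25≈1.12, Lab Q 20/28≈0.714, Lab X 12/28≈0.429.
Take all of Lab G (8 k$, value 60) — 40 k$ left.
All 7 k$ of Lab L fit (value 52) — 33 remain.
Lab Z: take in full, 29 k$ for value 39 — 4 left.
Only 4 k$ remain; take 4/25 of Lab V for value 28×4/25 = 4.48.
Total value = 155.48.

155.48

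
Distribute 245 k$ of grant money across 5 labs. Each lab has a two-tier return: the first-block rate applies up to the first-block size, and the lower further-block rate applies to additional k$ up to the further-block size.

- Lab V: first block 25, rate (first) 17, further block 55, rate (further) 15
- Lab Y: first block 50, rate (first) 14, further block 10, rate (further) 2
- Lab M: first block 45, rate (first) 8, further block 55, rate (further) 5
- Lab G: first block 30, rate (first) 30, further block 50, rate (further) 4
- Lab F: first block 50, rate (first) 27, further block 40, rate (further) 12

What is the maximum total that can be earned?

Order all 10 blocks by rate: Lab G/tier1 30 > Lab F/tier1 27 > Lab V/tier1 17 > Lab V/tier2 15 > Lab Y/tier1 14 > Lab F/tier2 12 > Lab M/tier1 8 > Lab M/tier2 5 > Lab G/tier2 4 > Lab Y/tier2 2.
Lab G/tier1 (30): +30 — 215 left.
Lab F tier1 at 27: fill all 50 — 165 left.
Fill Lab V tier1 block (25 at 17) — 140 left.
Lab V tier2 at 15: fill all 55 — 85 left.
Fill Lab Y tier1 block (50 at 14) — 35 left.
35 remain; put them into Lab F tier2 at 12.
Total = 30×30 + 27×50 + 17×25 + 15×55 + 14×50 + 12×35 = 4620.

4620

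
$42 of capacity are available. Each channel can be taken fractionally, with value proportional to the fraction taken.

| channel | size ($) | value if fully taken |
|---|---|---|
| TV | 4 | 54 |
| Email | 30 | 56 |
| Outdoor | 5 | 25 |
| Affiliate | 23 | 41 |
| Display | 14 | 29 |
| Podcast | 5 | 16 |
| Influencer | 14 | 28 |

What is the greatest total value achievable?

152

Rank by value-to-size ratio: TV 54/4≈13.5, Outdoor 25/5≈5, Podcast 16/5≈3.2, Display 29/14≈2.07, Influencer 28/14≈2, Email 56/30≈1.87, Affiliate 41/23≈1.78.
Take all of TV (4 $, value 54) → 38 $ left.
Outdoor: take in full, 5 $ for value 25 → 33 left.
All 5 $ of Podcast fit (value 16) → 28 remain.
Display: take in full, 14 $ for value 29 → 14 left.
Take all of Influencer (14 $, value 28) → 0 $ left.
Total value = 152.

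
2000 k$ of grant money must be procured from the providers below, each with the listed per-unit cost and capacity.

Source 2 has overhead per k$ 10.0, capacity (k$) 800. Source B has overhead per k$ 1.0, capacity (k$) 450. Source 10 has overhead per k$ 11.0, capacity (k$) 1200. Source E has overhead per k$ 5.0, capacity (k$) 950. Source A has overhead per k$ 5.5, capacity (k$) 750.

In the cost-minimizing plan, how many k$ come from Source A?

Use providers in increasing cost order.
Source B (1.0): use full 450 → 1550 k$ to go.
Take 950 from Source E at 5.0 → need 600 more.
Source A at 5.5: take 600 of its 750 → requirement met.
Source 2, Source 10: unused.

600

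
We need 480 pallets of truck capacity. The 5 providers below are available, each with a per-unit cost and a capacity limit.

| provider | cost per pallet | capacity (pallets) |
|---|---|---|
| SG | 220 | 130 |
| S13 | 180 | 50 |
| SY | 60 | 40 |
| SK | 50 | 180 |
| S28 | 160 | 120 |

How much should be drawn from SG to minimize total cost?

Cheapest first:
SK at 50: take all 180 pallets — 300 still needed.
Take 40 from SY at 60 — need 260 more.
Take 120 from S28 at 160 — need 140 more.
S13 at 180: take all 50 pallets — 90 still needed.
Take 90 from SG at 220 to finish.

90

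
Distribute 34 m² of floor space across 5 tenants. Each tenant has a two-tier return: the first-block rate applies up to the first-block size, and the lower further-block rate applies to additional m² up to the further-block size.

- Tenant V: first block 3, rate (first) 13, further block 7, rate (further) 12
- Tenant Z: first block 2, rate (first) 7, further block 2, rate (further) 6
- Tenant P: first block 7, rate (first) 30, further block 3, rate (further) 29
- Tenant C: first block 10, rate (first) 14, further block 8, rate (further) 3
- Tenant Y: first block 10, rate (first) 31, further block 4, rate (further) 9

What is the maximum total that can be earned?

798

Treat each block as its own option and order by rate: Tenant Y/T1 31 > Tenant P/T1 30 > Tenant P/T2 29 > Tenant C/T1 14 > Tenant V/T1 13 > Tenant V/T2 12 > Tenant Y/T2 9 > Tenant Z/T1 7 > Tenant Z/T2 6 > Tenant C/T2 3.
Tenant Y T1 at 31: fill all 10 → 24 left.
Tenant P/T1 (30): +7 → 17 left.
Tenant P T2 at 29: fill all 3 → 14 left.
Tenant C/T1 (14): +10 → 4 left.
Tenant V/T1 (13): +3 → 1 left.
Tenant V/T2: +1 of 7 at 12; pool empty.
Total = 31×10 + 30×7 + 29×3 + 14×10 + 13×3 + 12×1 = 798.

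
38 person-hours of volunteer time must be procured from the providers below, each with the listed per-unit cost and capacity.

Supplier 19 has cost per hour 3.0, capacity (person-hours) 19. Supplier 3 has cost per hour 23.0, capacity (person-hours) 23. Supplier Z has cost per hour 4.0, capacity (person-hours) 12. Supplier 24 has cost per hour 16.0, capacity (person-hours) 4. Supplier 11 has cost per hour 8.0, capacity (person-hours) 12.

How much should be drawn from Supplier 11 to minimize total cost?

Fill from the cheapest provider first.
Take 19 from Supplier 19 at 3.0 ; need 19 more.
Supplier Z at 4.0: take all 12 person-hours ; 7 still needed.
Take 7 from Supplier 11 at 8.0 to finish.
Supplier 24, Supplier 3: unused.

7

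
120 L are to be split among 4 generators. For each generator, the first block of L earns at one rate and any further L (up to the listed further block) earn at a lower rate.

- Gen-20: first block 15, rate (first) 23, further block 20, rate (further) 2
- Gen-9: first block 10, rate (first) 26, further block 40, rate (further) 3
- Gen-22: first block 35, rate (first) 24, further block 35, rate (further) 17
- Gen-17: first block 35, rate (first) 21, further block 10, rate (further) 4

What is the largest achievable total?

2605

Order all 8 blocks by rate: Gen-9/first 26 > Gen-22/first 24 > Gen-20/first 23 > Gen-17/first 21 > Gen-22/second 17 > Gen-17/second 4 > Gen-9/second 3 > Gen-20/second 2.
Fill Gen-9 first block (10 at 26) → 110 left.
Fill Gen-22 first block (35 at 24) → 75 left.
Fill Gen-20 first block (15 at 23) → 60 left.
Fill Gen-17 first block (35 at 21) → 25 left.
Gen-22 second at 17: only 25 left, fill 25.
Total = 26×10 + 24×35 + 23×15 + 21×35 + 17×25 = 2605.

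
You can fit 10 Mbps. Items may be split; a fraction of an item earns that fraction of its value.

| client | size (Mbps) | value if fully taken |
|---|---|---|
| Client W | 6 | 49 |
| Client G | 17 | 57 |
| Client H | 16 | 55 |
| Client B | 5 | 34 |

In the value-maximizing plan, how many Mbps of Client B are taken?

4

Best value per unit of size first: Client W 49/6≈8.17, Client B 34/5≈6.8, Client H 55/16≈3.44, Client G 57/17≈3.35.
Client W: take in full, 6 Mbps for value 49 — 4 left.
4 Mbps left: a 4/5 share of Client B gives 34×4/5 = 27.2.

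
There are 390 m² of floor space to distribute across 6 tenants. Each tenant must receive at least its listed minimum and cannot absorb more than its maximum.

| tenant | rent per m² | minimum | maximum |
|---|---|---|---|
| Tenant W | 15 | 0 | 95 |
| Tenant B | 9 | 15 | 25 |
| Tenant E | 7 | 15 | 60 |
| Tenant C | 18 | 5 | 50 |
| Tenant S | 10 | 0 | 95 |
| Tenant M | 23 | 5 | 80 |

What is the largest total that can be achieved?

5655

Meeting every minimum uses 0+15+15+5+0+5 = 40 m², leaving 350.
Highest rent per m² first: Tenant M 23 > Tenant C 18 > Tenant W 15 > Tenant S 10 > Tenant B 9 > Tenant E 7.
Tenant M takes 75 more to reach its cap of 80 ; 275 left.
Give Tenant C 45 more to hit its cap of 50 ; 230 left.
Tenant W: +95 to 95 (cap) ; 135 left.
Tenant S: +95 to 95 (cap) ; 40 left.
Tenant B takes 10 more to reach its cap of 25 ; 30 left.
Tenant E: +30 (room for 45) → 45. Pool exhausted.
Total = 15×95 + 9×25 + 7×45 + 18×50 + 10×95 + 23×80 = 5655.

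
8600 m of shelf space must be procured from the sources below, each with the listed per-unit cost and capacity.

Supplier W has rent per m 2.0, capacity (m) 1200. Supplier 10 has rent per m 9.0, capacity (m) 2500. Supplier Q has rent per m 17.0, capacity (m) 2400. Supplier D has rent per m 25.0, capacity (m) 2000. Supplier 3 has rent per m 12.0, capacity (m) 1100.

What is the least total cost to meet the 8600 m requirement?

Cheapest first:
Supplier W at 2.0: take all 1200 m → 7400 still needed.
Take 2500 from Supplier 10 at 9.0 → need 4900 more.
Supplier 3 (12.0): use full 1100 → 3800 m to go.
Take 2400 from Supplier Q at 17.0 → need 1400 more.
Supplier D at 25.0: take 1400 of its 2000 → requirement met.
Cost = 1200×2.0 + 2500×9.0 + 1100×12.0 + 2400×17.0 + 1400×25.0 = 113900.

113900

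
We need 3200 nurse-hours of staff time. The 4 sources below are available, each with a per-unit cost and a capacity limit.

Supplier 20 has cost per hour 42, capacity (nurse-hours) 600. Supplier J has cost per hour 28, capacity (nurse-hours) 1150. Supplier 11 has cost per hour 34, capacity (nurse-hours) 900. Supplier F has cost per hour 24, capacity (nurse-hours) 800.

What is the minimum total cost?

Fill from the cheapest source first.
Take 800 from Supplier F at 24 → need 2400 more.
Supplier J at 28: take all 1150 nurse-hours → 1250 still needed.
Supplier 11 at 34: take all 900 nurse-hours → 350 still needed.
Supplier 20 at 42: take 350 of its 600 → requirement met.
Cost = 800×24 + 1150×28 + 900×34 + 350×42 = 96700.

96700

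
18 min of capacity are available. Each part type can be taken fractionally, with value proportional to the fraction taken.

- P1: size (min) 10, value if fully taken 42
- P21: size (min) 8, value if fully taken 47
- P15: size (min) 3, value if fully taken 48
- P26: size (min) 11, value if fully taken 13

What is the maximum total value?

124.4

Best value per unit of size first: P15 48/3≈16, P21 47/8≈5.88, P1 42/10≈4.2, P26 13/11≈1.18.
P15: take in full, 3 min for value 48 ; 15 left.
All 8 min of P21 fit (value 47) ; 7 remain.
Only 7 min remain; take 7/10 of P1 for value 42×7/10 = 29.4.
Total value = 124.4.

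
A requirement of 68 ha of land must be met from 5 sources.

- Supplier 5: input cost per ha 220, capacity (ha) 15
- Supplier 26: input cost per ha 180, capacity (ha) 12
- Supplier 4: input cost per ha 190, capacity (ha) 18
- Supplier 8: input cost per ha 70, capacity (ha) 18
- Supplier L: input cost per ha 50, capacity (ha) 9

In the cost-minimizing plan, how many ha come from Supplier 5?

11

Fill from the cheapest source first.
Take 9 from Supplier L at 50 — need 59 more.
Supplier 8 at 70: take all 18 ha — 41 still needed.
Supplier 26 at 180: take all 12 ha — 29 still needed.
Supplier 4 at 190: take all 18 ha — 11 still needed.
Supplier 5 (220): take the remaining 11 — done.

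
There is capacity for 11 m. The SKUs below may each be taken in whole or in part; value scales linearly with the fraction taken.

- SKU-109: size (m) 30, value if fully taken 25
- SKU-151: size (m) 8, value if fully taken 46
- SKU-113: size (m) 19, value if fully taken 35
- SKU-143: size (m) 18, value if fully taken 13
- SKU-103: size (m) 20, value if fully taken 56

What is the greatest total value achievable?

Rank by value-to-size ratio: SKU-151 46/8≈5.75, SKU-103 56/20≈2.8, SKU-113 35/19≈1.84, SKU-109 25/30≈0.833, SKU-143 13/18≈0.722.
SKU-151: take in full, 8 m for value 46 — 3 left.
3 m left: a 3/20 share of SKU-103 gives 56×3/20 = 8.4.
Total value = 54.4.

54.4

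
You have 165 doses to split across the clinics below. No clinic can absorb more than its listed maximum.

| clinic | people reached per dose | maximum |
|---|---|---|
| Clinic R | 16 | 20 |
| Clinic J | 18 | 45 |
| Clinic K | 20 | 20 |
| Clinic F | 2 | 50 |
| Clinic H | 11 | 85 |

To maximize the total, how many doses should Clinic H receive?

80

Highest people reached per dose first: Clinic K 20 > Clinic J 18 > Clinic R 16 > Clinic H 11 > Clinic F 2.
Give Clinic K 20 to hit its cap of 20 → 145 left.
Clinic J: +45 to 45 (cap) → 100 left.
Clinic R takes 20 to reach its cap of 20 → 80 left.
Clinic H: +80 (room for 85) → 80. Pool exhausted.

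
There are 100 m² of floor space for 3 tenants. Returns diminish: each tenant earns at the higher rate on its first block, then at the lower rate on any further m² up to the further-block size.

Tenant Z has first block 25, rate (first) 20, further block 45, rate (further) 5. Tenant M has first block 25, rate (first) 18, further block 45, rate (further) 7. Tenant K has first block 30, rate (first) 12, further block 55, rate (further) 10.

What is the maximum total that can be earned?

Rank every tier by rate: Tenant Z/tier1 20 > Tenant M/tier1 18 > Tenant K/tier1 12 > Tenant K/tier2 10 > Tenant M/tier2 7 > Tenant Z/tier2 5.
Tenant Z tier1 at 20: fill all 25 ; 75 left.
Tenant M tier1 at 18: fill all 25 ; 50 left.
Tenant K/tier1 (12): +30 ; 20 left.
Tenant K/tier2: +20 of 55 at 10; pool empty.
Total = 20×25 + 18×25 + 12×30 + 10×20 = 1510.

1510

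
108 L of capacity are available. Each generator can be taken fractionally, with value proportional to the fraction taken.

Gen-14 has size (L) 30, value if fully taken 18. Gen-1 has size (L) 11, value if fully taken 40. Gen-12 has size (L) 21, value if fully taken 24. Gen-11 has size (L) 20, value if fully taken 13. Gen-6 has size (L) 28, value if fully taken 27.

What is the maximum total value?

120.8

Rank by value-to-size ratio: Gen-1 40/11≈3.64, Gen-12 24/21≈1.14, Gen-6 27/28≈0.964, Gen-11 13/20≈0.65, Gen-14 18/30≈0.6.
Gen-1: take in full, 11 L for value 40 ; 97 left.
Gen-12: take in full, 21 L for value 24 ; 76 left.
Take all of Gen-6 (28 L, value 27) ; 48 L left.
All 20 L of Gen-11 fit (value 13) ; 28 remain.
28 L left: a 28/30 share of Gen-14 gives 18×28/30 = 16.8.
Total value = 120.8.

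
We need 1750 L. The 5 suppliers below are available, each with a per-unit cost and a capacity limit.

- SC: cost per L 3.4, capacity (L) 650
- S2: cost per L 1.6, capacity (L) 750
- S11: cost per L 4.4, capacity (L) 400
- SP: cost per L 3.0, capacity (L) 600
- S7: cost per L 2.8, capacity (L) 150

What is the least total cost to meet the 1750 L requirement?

4270

Cheapest first:
Take 750 from S2 at 1.6 — need 1000 more.
S7 at 2.8: take all 150 L — 850 still needed.
SP at 3.0: take all 600 L — 250 still needed.
Take 250 from SC at 3.4 to finish.
S11: unused.
Cost = 750×1.6 + 150×2.8 + 600×3.0 + 250×3.4 = 4270.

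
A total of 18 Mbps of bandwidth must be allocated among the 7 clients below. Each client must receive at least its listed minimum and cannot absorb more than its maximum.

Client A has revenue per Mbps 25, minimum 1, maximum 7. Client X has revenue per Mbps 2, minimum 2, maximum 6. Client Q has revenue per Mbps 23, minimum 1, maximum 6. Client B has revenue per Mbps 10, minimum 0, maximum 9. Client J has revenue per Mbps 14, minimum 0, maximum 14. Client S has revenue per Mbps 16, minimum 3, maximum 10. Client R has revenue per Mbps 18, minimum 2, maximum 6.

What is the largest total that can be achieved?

Meeting every minimum uses 1+2+1+0+0+3+2 = 9 Mbps, leaving 9.
Order the clients by revenue per Mbps: Client A 25 > Client Q 23 > Client R 18 > Client S 16 > Client J 14 > Client B 10 > Client X 2.
Client A: +6 to 7 (cap) ; 3 left.
Only 3 left; Client Q takes them to reach 4.
Total = 25×7 + 2×2 + 23×4 + 16×3 + 18×2 = 355.

355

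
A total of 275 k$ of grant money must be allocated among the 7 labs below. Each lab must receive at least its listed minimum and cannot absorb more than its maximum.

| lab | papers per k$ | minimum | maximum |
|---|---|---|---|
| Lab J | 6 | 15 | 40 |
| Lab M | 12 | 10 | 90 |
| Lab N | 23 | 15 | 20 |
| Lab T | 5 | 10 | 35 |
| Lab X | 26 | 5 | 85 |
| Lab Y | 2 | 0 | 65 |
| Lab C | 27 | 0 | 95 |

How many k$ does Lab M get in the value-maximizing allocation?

Meeting every minimum uses 15+10+15+10+5+0+0 = 55 k$, leaving 220.
Order the labs by papers per k$: Lab C 27 > Lab X 26 > Lab N 23 > Lab M 12 > Lab J 6 > Lab T 5 > Lab Y 2.
Lab C: +95 to 95 (cap) — 125 left.
Lab X takes 80 more to reach its cap of 85 — 45 left.
Lab N: +5 to 20 (cap) — 40 left.
Only 40 left; Lab M takes them to reach 50.

50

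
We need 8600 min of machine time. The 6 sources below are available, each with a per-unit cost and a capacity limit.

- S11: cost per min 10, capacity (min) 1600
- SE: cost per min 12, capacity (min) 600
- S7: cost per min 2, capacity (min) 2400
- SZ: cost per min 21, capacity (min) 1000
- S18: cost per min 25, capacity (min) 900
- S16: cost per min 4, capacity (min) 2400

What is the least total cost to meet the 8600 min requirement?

Fill from the cheapest source first.
S7 (2): use full 2400 ; 6200 min to go.
Take 2400 from S16 at 4 ; need 3800 more.
Take 1600 from S11 at 10 ; need 2200 more.
SE (12): use full 600 ; 1600 min to go.
Take 1000 from SZ at 21 ; need 600 more.
S18 at 25: take 600 of its 900 ; requirement met.
Cost = 2400×2 + 2400×4 + 1600×10 + 600×12 + 1000×21 + 600×25 = 73600.

73600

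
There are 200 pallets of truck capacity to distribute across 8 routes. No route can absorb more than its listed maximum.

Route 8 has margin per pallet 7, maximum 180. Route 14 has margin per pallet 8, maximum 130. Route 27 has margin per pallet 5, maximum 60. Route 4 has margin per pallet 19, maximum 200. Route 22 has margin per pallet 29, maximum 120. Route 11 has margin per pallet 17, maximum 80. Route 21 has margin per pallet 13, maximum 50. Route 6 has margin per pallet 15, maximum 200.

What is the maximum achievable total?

Rank by margin per pallet: Route 22 29 > Route 4 19 > Route 11 17 > Route 6 15 > Route 21 13 > Route 14 8 > Route 8 7 > Route 27 5.
Give Route 22 120 to hit its cap of 120 ; 80 left.
Route 4: +80 (room for 200) → 80. Pool exhausted.
Total = 19×80 + 29×120 = 5000.

5000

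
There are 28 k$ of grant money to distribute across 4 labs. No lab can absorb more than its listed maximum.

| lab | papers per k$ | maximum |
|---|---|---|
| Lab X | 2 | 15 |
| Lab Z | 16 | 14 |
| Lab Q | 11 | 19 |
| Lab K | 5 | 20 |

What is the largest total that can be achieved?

378

Order the labs by papers per k$: Lab Z 16 > Lab Q 11 > Lab K 5 > Lab X 2.
Give Lab Z 14 to hit its cap of 14 — 14 left.
Only 14 left; Lab Q takes them to reach 14.
Total = 16×14 + 11×14 = 378.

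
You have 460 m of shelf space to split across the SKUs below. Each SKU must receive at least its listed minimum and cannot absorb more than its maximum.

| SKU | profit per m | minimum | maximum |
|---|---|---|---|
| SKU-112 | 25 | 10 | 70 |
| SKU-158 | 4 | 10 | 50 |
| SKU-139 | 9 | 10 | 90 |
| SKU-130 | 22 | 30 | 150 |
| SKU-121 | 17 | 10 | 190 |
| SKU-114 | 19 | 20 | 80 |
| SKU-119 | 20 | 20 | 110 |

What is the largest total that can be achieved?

9410

Meeting every minimum uses 10+10+10+30+10+20+20 = 110 m, leaving 350.
Order the SKUs by profit per m: SKU-112 25 > SKU-130 22 > SKU-119 20 > SKU-114 19 > SKU-121 17 > SKU-139 9 > SKU-158 4.
SKU-112: +60 to 70 (cap) ; 290 left.
Give SKU-130 120 more to hit its cap of 150 ; 170 left.
Give SKU-119 90 more to hit its cap of 110 ; 80 left.
SKU-114: +60 to 80 (cap) ; 20 left.
SKU-121 has room for 180 more but only 20 remain, so it gets 30.
Total = 25×70 + 4×10 + 9×10 + 22×150 + 17×30 + 19×80 + 20×110 = 9410.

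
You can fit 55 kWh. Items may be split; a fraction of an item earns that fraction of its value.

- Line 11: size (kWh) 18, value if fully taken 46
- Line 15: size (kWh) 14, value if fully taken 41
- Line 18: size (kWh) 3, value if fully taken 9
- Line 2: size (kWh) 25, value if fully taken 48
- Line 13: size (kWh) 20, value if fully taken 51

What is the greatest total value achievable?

Rank by value-to-size ratio: Line 18 9/3≈3, Line 15 41/14≈2.93, Line 11 46/18≈2.56, Line 13 51/20≈2.55, Line 2 48/25≈1.92.
Line 18: take in full, 3 kWh for value 9 — 52 left.
All 14 kWh of Line 15 fit (value 41) — 38 remain.
All 18 kWh of Line 11 fit (value 46) — 20 remain.
Line 13: take in full, 20 kWh for value 51 — 0 left.
Total value = 147.

147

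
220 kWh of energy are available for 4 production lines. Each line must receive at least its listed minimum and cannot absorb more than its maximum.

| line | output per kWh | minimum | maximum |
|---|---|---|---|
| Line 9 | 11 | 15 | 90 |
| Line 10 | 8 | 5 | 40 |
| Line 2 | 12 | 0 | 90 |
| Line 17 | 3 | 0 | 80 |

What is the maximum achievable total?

Meeting every minimum uses 15+5+0+0 = 20 kWh, leaving 200.
Highest output per kWh first: Line 2 12 > Line 9 11 > Line 10 8 > Line 17 3.
Give Line 2 90 more to hit its cap of 90 → 110 left.
Give Line 9 75 more to hit its cap of 90 → 35 left.
Line 10: +35 to 40 (cap) → 0 left.
Total = 11×90 + 8×40 + 12×90 = 2390.

2390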